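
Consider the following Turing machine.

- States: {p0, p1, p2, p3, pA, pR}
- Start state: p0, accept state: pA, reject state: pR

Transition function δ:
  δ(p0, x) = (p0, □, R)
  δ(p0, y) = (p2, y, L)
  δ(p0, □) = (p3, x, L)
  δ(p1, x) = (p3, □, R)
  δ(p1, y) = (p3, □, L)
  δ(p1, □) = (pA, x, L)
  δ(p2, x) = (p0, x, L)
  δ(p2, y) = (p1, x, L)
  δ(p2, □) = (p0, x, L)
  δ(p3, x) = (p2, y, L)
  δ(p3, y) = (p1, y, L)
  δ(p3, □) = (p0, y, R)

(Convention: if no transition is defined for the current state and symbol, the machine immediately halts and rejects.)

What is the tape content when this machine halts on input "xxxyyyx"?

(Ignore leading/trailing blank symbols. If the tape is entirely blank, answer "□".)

Execution trace:
Initial: [p0]xxxyyyx
Step 1: δ(p0, x) = (p0, □, R) → □[p0]xxyyyx
Step 2: δ(p0, x) = (p0, □, R) → □□[p0]xyyyx
Step 3: δ(p0, x) = (p0, □, R) → □□□[p0]yyyx
Step 4: δ(p0, y) = (p2, y, L) → □□[p2]□yyyx
Step 5: δ(p2, □) = (p0, x, L) → □[p0]□xyyyx
Step 6: δ(p0, □) = (p3, x, L) → [p3]□xxyyyx
Step 7: δ(p3, □) = (p0, y, R) → y[p0]xxyyyx
Step 8: δ(p0, x) = (p0, □, R) → y□[p0]xyyyx
Step 9: δ(p0, x) = (p0, □, R) → y□□[p0]yyyx
Step 10: δ(p0, y) = (p2, y, L) → y□[p2]□yyyx
Step 11: δ(p2, □) = (p0, x, L) → y[p0]□xyyyx
Step 12: δ(p0, □) = (p3, x, L) → [p3]yxxyyyx
Step 13: δ(p3, y) = (p1, y, L) → [p1]□yxxyyyx
Step 14: δ(p1, □) = (pA, x, L) → [pA]□xyxxyyyx

The machine reaches the accept state pA and halts.

Final tape (ignoring leading/trailing blanks): xyxxyyyx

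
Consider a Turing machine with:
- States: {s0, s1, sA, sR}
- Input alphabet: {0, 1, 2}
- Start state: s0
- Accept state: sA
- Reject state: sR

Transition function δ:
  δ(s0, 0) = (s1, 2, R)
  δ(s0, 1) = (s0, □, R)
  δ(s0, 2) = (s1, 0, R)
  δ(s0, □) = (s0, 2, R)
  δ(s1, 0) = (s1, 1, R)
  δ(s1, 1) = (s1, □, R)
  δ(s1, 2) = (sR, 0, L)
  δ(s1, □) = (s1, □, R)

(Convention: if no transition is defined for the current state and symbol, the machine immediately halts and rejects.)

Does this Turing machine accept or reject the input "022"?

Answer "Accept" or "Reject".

Execution trace:
Initial: [s0]022
Step 1: δ(s0, 0) = (s1, 2, R) → 2[s1]22
Step 2: δ(s1, 2) = (sR, 0, L) → [sR]202

The machine reaches the reject state sR and halts.

Answer: Reject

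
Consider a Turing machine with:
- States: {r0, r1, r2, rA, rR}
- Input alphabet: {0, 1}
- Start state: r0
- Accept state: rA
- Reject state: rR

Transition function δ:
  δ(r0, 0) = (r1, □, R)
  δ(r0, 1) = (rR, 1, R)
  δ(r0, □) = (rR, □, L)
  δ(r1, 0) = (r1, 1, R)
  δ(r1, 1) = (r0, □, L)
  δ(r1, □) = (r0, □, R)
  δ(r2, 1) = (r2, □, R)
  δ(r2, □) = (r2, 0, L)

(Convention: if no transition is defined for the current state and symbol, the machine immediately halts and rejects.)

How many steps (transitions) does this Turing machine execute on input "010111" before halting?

Execution trace:
Initial: [r0]010111
Step 1: δ(r0, 0) = (r1, □, R) → □[r1]10111
Step 2: δ(r1, 1) = (r0, □, L) → [r0]□□0111
Step 3: δ(r0, □) = (rR, □, L) → [rR]□□□0111

The machine reaches the reject state rR and halts.

The machine executed 3 steps before halting.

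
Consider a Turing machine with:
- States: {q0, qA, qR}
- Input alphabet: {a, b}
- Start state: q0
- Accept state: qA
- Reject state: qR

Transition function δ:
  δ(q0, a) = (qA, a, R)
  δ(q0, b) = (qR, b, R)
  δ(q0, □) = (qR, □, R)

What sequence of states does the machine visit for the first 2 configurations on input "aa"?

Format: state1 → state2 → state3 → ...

Execution trace:
Initial: [q0]aa
Step 1: δ(q0, a) = (qA, a, R) → a[qA]a

The machine reaches the accept state qA and halts.

State sequence: q0 → qA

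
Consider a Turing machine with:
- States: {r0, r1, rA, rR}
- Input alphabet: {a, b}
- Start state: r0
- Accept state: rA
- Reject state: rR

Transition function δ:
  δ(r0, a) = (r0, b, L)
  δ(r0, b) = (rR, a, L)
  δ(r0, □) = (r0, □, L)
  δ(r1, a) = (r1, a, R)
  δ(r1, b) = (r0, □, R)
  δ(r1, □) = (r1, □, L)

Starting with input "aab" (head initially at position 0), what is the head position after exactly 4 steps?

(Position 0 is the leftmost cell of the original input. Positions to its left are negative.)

Execution trace (head position shown):
Step 0: [r0]aab  (head at position 0)
Step 1: move left → [r0]□bab  (head at position -1)
Step 2: move left → [r0]□□bab  (head at position -2)
Step 3: move left → [r0]□□□bab  (head at position -3)
Step 4: move left → [r0]□□□□bab  (head at position -4)

After 4 steps, the head is at position -4.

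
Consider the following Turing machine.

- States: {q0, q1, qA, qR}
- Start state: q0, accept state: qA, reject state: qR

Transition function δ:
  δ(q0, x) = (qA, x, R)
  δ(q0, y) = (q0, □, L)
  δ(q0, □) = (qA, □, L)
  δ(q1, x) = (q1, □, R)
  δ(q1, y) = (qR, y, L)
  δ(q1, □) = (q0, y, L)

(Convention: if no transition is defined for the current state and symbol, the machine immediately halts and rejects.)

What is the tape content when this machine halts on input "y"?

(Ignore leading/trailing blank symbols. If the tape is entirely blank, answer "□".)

Execution trace:
Initial: [q0]y
Step 1: δ(q0, y) = (q0, □, L) → [q0]□□
Step 2: δ(q0, □) = (qA, □, L) → [qA]□□□

The machine reaches the accept state qA and halts.

Final tape (ignoring leading/trailing blanks): □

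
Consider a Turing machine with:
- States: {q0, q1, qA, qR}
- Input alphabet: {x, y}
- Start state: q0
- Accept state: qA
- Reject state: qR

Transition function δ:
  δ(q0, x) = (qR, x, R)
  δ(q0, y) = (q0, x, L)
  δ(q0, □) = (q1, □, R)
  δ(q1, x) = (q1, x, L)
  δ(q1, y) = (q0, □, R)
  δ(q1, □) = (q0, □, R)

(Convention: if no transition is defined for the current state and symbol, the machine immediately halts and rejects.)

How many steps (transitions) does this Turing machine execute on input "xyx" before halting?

Execution trace:
Initial: [q0]xyx
Step 1: δ(q0, x) = (qR, x, R) → x[qR]yx

The machine reaches the reject state qR and halts.

The machine executed 1 step before halting.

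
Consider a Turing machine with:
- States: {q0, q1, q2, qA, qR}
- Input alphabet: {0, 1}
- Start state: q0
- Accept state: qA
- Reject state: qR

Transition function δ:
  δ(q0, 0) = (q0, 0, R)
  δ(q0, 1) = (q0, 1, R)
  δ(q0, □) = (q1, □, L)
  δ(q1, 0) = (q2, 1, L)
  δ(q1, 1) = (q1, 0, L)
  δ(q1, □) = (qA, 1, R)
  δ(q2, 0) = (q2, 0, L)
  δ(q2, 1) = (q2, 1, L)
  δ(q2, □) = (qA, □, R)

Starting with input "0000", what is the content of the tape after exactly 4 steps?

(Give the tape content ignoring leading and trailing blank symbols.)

Execution trace:
Initial: [q0]0000
Step 1: δ(q0, 0) = (q0, 0, R) → 0[q0]000
Step 2: δ(q0, 0) = (q0, 0, R) → 00[q0]00
Step 3: δ(q0, 0) = (q0, 0, R) → 000[q0]0
Step 4: δ(q0, 0) = (q0, 0, R) → 0000[q0]□

After 4 steps, the tape (ignoring leading/trailing blanks) is: 0000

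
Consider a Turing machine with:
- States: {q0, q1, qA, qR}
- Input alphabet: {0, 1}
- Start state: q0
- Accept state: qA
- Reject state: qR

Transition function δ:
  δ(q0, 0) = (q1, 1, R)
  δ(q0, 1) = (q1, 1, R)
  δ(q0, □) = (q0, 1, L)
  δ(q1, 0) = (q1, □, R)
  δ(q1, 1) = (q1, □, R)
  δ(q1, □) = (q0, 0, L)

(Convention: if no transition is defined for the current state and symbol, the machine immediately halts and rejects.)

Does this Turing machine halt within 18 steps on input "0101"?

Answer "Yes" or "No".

Execution trace:
Initial: [q0]0101
Step 1: δ(q0, 0) = (q1, 1, R) → 1[q1]101
Step 2: δ(q1, 1) = (q1, □, R) → 1□[q1]01
Step 3: δ(q1, 0) = (q1, □, R) → 1□□[q1]1
Step 4: δ(q1, 1) = (q1, □, R) → 1□□□[q1]□
Step 5: δ(q1, □) = (q0, 0, L) → 1□□[q0]□0
Step 6: δ(q0, □) = (q0, 1, L) → 1□[q0]□10
Step 7: δ(q0, □) = (q0, 1, L) → 1[q0]□110
Step 8: δ(q0, □) = (q0, 1, L) → [q0]11110
Step 9: δ(q0, 1) = (q1, 1, R) → 1[q1]1110
Step 10: δ(q1, 1) = (q1, □, R) → 1□[q1]110
Step 11: δ(q1, 1) = (q1, □, R) → 1□□[q1]10
Step 12: δ(q1, 1) = (q1, □, R) → 1□□□[q1]0
Step 13: δ(q1, 0) = (q1, □, R) → 1□□□□[q1]□
Step 14: δ(q1, □) = (q0, 0, L) → 1□□□[q0]□0
Step 15: δ(q0, □) = (q0, 1, L) → 1□□[q0]□10
Step 16: δ(q0, □) = (q0, 1, L) → 1□[q0]□110
Step 17: δ(q0, □) = (q0, 1, L) → 1[q0]□1110
Step 18: δ(q0, □) = (q0, 1, L) → [q0]111110

The machine has not reached a halting state after 18 steps.
The machine did not halt within the 18-step bound.

Answer: No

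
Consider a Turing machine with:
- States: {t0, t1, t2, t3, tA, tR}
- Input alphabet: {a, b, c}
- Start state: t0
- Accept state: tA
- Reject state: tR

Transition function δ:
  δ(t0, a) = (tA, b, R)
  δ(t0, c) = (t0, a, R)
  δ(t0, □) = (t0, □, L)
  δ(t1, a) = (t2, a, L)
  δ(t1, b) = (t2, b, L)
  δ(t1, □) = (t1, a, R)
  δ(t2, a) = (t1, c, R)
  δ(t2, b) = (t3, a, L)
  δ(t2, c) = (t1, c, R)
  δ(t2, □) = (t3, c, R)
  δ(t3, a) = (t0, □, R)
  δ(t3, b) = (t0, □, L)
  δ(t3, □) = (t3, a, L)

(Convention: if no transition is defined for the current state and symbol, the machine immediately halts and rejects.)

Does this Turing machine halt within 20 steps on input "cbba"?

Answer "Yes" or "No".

Execution trace:
Initial: [t0]cbba
Step 1: δ(t0, c) = (t0, a, R) → a[t0]bba

No transition is defined for δ(t0, b). By convention the machine halts and rejects.
The machine halted after 1 step (within the 20-step bound).

Answer: Yes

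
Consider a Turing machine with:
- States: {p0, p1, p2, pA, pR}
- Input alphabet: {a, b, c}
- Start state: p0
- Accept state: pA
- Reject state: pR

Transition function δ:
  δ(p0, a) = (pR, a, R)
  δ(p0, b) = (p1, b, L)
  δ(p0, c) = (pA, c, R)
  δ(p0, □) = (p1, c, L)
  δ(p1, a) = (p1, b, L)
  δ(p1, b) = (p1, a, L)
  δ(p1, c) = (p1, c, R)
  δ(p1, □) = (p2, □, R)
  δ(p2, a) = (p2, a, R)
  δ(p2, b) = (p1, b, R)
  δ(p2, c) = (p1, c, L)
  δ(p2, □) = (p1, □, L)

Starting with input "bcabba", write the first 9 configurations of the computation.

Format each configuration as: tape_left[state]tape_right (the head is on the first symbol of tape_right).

Transitions applied:
Step 1: δ(p0, b) = (p1, b, L)
Step 2: δ(p1, □) = (p2, □, R)
Step 3: δ(p2, b) = (p1, b, R)
Step 4: δ(p1, c) = (p1, c, R)
Step 5: δ(p1, a) = (p1, b, L)
Step 6: δ(p1, c) = (p1, c, R)
Step 7: δ(p1, b) = (p1, a, L)
Step 8: δ(p1, c) = (p1, c, R)

The first 9 configurations are:
[p0]bcabba ⊢ [p1]□bcabba ⊢ □[p2]bcabba ⊢ □b[p1]cabba ⊢ □bc[p1]abba ⊢ □b[p1]cbbba ⊢ □bc[p1]bbba ⊢ □b[p1]cabba ⊢ □bc[p1]abba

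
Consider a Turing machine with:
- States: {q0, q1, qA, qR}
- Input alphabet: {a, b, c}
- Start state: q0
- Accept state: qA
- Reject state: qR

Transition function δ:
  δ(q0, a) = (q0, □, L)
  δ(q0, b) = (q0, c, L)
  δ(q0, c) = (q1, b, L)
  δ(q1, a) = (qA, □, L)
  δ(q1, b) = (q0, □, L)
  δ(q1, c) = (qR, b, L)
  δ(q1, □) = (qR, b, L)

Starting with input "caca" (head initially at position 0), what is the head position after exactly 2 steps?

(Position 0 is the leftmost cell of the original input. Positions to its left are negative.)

Execution trace (head position shown):
Step 0: [q0]caca  (head at position 0)
Step 1: move left → [q1]□baca  (head at position -1)
Step 2: move left → [qR]□bbaca  (head at position -2)

After 2 steps, the head is at position -2.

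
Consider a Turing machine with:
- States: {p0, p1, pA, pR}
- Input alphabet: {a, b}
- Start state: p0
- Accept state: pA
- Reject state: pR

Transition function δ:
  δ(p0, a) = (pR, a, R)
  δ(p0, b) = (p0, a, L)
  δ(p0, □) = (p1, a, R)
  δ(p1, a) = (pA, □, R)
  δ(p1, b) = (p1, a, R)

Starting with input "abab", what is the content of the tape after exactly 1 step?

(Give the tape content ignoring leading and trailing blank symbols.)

Execution trace:
Initial: [p0]abab
Step 1: δ(p0, a) = (pR, a, R) → a[pR]bab

The machine reaches the reject state pR and halts.

After 1 step, the tape (ignoring leading/trailing blanks) is: abab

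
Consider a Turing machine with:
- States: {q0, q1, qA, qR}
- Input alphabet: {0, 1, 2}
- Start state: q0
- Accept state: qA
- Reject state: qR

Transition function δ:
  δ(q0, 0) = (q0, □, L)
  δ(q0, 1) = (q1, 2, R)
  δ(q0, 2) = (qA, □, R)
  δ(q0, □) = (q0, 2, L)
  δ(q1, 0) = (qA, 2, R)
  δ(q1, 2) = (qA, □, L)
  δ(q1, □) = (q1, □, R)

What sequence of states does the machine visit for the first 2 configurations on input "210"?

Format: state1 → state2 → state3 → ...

Execution trace:
Initial: [q0]210
Step 1: δ(q0, 2) = (qA, □, R) → □[qA]10

The machine reaches the accept state qA and halts.

State sequence: q0 → qA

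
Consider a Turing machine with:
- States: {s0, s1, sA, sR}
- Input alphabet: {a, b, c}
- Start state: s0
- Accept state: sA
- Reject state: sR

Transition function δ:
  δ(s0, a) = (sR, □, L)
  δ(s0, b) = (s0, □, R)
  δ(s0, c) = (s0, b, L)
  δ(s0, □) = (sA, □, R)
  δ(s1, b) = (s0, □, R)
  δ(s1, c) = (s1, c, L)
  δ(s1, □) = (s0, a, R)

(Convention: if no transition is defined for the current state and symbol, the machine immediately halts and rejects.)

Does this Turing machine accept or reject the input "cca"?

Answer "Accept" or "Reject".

Execution trace:
Initial: [s0]cca
Step 1: δ(s0, c) = (s0, b, L) → [s0]□bca
Step 2: δ(s0, □) = (sA, □, R) → □[sA]bca

The machine reaches the accept state sA and halts.

Answer: Accept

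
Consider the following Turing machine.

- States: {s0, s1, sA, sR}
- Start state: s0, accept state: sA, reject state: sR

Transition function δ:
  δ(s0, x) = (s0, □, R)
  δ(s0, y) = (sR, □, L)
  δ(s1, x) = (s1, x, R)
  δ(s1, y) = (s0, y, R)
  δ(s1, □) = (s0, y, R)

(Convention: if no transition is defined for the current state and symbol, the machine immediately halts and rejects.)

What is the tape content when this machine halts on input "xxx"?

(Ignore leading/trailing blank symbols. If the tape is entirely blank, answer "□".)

Execution trace:
Initial: [s0]xxx
Step 1: δ(s0, x) = (s0, □, R) → □[s0]xx
Step 2: δ(s0, x) = (s0, □, R) → □□[s0]x
Step 3: δ(s0, x) = (s0, □, R) → □□□[s0]□

No transition is defined for δ(s0, □). By convention the machine halts and rejects.

Final tape (ignoring leading/trailing blanks): □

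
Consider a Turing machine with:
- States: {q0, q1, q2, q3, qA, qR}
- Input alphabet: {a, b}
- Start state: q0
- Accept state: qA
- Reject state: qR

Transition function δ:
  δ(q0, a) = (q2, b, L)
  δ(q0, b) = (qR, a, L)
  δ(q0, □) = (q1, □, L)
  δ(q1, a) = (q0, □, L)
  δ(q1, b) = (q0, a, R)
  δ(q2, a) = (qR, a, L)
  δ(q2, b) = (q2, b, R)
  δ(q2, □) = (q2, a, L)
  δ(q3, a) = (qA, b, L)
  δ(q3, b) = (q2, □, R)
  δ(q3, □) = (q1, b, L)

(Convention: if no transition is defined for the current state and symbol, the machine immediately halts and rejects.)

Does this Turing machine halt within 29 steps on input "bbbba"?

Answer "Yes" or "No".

Execution trace:
Initial: [q0]bbbba
Step 1: δ(q0, b) = (qR, a, L) → [qR]□abbba

The machine reaches the reject state qR and halts.
The machine halted after 1 step (within the 29-step bound).

Answer: Yes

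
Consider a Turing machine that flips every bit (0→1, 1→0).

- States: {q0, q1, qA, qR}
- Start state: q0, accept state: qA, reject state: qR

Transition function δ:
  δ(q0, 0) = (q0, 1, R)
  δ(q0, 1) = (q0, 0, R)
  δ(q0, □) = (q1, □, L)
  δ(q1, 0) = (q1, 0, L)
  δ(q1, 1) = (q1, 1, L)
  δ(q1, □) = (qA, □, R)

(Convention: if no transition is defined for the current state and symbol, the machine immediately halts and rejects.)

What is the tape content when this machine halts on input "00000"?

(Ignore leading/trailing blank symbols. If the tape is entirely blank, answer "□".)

Execution trace:
Initial: [q0]00000
Step 1: δ(q0, 0) = (q0, 1, R) → 1[q0]0000
Step 2: δ(q0, 0) = (q0, 1, R) → 11[q0]000
Step 3: δ(q0, 0) = (q0, 1, R) → 111[q0]00
Step 4: δ(q0, 0) = (q0, 1, R) → 1111[q0]0
Step 5: δ(q0, 0) = (q0, 1, R) → 11111[q0]□
Step 6: δ(q0, □) = (q1, □, L) → 1111[q1]1□
Step 7: δ(q1, 1) = (q1, 1, L) → 111[q1]11□
Step 8: δ(q1, 1) = (q1, 1, L) → 11[q1]111□
Step 9: δ(q1, 1) = (q1, 1, L) → 1[q1]1111□
Step 10: δ(q1, 1) = (q1, 1, L) → [q1]11111□
Step 11: δ(q1, 1) = (q1, 1, L) → [q1]□11111□
Step 12: δ(q1, □) = (qA, □, R) → □[qA]11111□

The machine reaches the accept state qA and halts.

Final tape (ignoring leading/trailing blanks): 11111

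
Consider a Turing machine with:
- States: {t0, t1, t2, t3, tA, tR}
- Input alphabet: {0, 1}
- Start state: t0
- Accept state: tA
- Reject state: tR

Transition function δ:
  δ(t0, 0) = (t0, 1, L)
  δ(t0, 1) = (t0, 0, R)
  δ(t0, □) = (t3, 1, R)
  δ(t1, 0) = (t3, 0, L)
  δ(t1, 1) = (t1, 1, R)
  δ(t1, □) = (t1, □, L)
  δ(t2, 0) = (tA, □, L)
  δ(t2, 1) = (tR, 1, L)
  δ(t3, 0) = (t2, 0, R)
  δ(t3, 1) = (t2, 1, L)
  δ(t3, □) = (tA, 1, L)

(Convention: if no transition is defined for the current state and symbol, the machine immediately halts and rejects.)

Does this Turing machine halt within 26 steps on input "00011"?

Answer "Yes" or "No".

Execution trace:
Initial: [t0]00011
Step 1: δ(t0, 0) = (t0, 1, L) → [t0]□10011
Step 2: δ(t0, □) = (t3, 1, R) → 1[t3]10011
Step 3: δ(t3, 1) = (t2, 1, L) → [t2]110011
Step 4: δ(t2, 1) = (tR, 1, L) → [tR]□110011

The machine reaches the reject state tR and halts.
The machine halted after 4 steps (within the 26-step bound).

Answer: Yes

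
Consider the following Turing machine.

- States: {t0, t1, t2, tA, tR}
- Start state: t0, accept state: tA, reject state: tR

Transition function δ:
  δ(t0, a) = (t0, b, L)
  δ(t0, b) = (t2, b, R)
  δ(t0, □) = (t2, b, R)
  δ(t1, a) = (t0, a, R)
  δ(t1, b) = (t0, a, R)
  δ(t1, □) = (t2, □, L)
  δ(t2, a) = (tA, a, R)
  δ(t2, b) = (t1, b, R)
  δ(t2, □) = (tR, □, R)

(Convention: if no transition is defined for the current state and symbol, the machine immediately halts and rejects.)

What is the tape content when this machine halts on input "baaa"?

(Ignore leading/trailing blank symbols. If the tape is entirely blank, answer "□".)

Execution trace:
Initial: [t0]baaa
Step 1: δ(t0, b) = (t2, b, R) → b[t2]aaa
Step 2: δ(t2, a) = (tA, a, R) → ba[tA]aa

The machine reaches the accept state tA and halts.

Final tape (ignoring leading/trailing blanks): baaa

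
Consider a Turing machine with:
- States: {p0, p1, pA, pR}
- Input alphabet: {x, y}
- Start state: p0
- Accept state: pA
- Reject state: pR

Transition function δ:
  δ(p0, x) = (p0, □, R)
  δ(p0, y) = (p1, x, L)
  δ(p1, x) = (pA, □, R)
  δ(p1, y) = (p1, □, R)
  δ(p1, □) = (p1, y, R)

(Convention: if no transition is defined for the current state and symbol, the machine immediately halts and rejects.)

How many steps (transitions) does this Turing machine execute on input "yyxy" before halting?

Execution trace:
Initial: [p0]yyxy
Step 1: δ(p0, y) = (p1, x, L) → [p1]□xyxy
Step 2: δ(p1, □) = (p1, y, R) → y[p1]xyxy
Step 3: δ(p1, x) = (pA, □, R) → y□[pA]yxy

The machine reaches the accept state pA and halts.

The machine executed 3 steps before halting.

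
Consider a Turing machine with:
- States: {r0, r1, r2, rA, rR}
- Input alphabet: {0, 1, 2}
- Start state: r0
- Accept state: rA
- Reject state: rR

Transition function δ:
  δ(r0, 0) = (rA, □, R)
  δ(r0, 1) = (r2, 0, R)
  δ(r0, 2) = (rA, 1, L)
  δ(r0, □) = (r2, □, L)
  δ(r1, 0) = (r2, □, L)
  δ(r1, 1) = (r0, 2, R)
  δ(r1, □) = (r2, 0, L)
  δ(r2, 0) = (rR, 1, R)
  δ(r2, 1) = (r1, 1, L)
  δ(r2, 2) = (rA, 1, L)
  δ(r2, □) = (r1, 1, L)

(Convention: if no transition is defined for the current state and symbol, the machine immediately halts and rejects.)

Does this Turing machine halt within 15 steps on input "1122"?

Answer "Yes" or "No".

Execution trace:
Initial: [r0]1122
Step 1: δ(r0, 1) = (r2, 0, R) → 0[r2]122
Step 2: δ(r2, 1) = (r1, 1, L) → [r1]0122
Step 3: δ(r1, 0) = (r2, □, L) → [r2]□□122
Step 4: δ(r2, □) = (r1, 1, L) → [r1]□1□122
Step 5: δ(r1, □) = (r2, 0, L) → [r2]□01□122
Step 6: δ(r2, □) = (r1, 1, L) → [r1]□101□122
Step 7: δ(r1, □) = (r2, 0, L) → [r2]□0101□122
Step 8: δ(r2, □) = (r1, 1, L) → [r1]□10101□122
Step 9: δ(r1, □) = (r2, 0, L) → [r2]□010101□122
Step 10: δ(r2, □) = (r1, 1, L) → [r1]□1010101□122
Step 11: δ(r1, □) = (r2, 0, L) → [r2]□01010101□122
Step 12: δ(r2, □) = (r1, 1, L) → [r1]□101010101□122
Step 13: δ(r1, □) = (r2, 0, L) → [r2]□0101010101□122
Step 14: δ(r2, □) = (r1, 1, L) → [r1]□10101010101□122
Step 15: δ(r1, □) = (r2, 0, L) → [r2]□010101010101□122

The machine has not reached a halting state after 15 steps.
The machine did not halt within the 15-step bound.

Answer: No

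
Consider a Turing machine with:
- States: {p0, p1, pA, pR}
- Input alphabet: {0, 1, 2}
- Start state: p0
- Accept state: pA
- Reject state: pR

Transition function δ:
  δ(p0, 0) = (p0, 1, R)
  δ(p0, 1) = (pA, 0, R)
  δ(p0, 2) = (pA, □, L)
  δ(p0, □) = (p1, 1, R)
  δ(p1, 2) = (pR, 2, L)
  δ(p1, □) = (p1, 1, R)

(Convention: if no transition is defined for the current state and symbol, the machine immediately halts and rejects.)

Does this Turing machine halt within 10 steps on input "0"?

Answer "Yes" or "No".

Execution trace:
Initial: [p0]0
Step 1: δ(p0, 0) = (p0, 1, R) → 1[p0]□
Step 2: δ(p0, □) = (p1, 1, R) → 11[p1]□
Step 3: δ(p1, □) = (p1, 1, R) → 111[p1]□
Step 4: δ(p1, □) = (p1, 1, R) → 1111[p1]□
Step 5: δ(p1, □) = (p1, 1, R) → 11111[p1]□
Step 6: δ(p1, □) = (p1, 1, R) → 111111[p1]□
Step 7: δ(p1, □) = (p1, 1, R) → 1111111[p1]□
Step 8: δ(p1, □) = (p1, 1, R) → 11111111[p1]□
Step 9: δ(p1, □) = (p1, 1, R) → 111111111[p1]□
Step 10: δ(p1, □) = (p1, 1, R) → 1111111111[p1]□

The machine has not reached a halting state after 10 steps.
The machine did not halt within the 10-step bound.

Answer: No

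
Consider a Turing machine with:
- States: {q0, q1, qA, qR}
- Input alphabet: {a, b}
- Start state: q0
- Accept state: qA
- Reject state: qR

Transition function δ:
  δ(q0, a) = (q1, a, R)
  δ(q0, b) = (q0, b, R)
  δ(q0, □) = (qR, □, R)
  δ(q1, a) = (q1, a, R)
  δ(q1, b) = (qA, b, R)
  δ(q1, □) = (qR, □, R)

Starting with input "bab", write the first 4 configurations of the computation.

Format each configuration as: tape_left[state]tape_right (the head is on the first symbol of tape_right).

Transitions applied:
Step 1: δ(q0, b) = (q0, b, R)
Step 2: δ(q0, a) = (q1, a, R)
Step 3: δ(q1, b) = (qA, b, R)

The first 4 configurations are:
[q0]bab ⊢ b[q0]ab ⊢ ba[q1]b ⊢ bab[qA]□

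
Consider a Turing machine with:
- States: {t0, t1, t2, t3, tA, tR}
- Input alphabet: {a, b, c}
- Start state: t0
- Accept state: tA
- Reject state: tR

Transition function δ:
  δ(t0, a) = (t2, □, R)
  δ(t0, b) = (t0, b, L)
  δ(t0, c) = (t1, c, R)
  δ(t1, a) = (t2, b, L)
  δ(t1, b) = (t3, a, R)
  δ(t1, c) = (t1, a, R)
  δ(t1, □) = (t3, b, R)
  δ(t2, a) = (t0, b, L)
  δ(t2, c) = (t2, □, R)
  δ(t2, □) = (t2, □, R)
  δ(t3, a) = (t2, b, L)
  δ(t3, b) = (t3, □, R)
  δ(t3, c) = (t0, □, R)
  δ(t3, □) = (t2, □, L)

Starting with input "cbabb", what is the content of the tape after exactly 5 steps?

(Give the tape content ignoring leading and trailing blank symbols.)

Execution trace:
Initial: [t0]cbabb
Step 1: δ(t0, c) = (t1, c, R) → c[t1]babb
Step 2: δ(t1, b) = (t3, a, R) → ca[t3]abb
Step 3: δ(t3, a) = (t2, b, L) → c[t2]abbb
Step 4: δ(t2, a) = (t0, b, L) → [t0]cbbbb
Step 5: δ(t0, c) = (t1, c, R) → c[t1]bbbb

After 5 steps, the tape (ignoring leading/trailing blanks) is: cbbbb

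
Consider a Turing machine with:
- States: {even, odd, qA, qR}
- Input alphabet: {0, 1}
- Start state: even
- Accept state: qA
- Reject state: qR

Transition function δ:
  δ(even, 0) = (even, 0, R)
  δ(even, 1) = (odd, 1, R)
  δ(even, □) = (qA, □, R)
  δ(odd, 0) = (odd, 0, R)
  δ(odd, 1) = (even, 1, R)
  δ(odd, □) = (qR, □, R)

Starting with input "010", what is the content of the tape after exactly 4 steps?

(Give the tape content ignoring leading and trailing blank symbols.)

Execution trace:
Initial: [even]010
Step 1: δ(even, 0) = (even, 0, R) → 0[even]10
Step 2: δ(even, 1) = (odd, 1, R) → 01[odd]0
Step 3: δ(odd, 0) = (odd, 0, R) → 010[odd]□
Step 4: δ(odd, □) = (qR, □, R) → 010□[qR]□

The machine reaches the reject state qR and halts.

After 4 steps, the tape (ignoring leading/trailing blanks) is: 010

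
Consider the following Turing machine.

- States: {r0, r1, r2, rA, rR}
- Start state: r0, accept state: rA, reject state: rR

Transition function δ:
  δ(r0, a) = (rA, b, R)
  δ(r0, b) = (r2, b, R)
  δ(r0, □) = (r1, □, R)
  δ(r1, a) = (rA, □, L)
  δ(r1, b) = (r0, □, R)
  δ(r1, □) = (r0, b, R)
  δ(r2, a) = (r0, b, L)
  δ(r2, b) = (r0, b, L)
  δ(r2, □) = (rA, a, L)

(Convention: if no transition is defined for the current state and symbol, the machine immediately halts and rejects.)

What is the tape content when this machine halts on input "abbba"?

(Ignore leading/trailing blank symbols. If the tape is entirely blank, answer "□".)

Execution trace:
Initial: [r0]abbba
Step 1: δ(r0, a) = (rA, b, R) → b[rA]bbba

The machine reaches the accept state rA and halts.

Final tape (ignoring leading/trailing blanks): bbbba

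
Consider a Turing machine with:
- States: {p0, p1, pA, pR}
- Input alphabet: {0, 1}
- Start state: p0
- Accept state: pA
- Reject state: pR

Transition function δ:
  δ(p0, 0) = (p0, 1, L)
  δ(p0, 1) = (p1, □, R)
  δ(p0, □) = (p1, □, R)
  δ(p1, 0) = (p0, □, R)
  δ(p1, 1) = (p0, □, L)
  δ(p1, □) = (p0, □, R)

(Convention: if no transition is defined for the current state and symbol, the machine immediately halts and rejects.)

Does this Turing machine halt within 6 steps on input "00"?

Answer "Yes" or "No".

Execution trace:
Initial: [p0]00
Step 1: δ(p0, 0) = (p0, 1, L) → [p0]□10
Step 2: δ(p0, □) = (p1, □, R) → □[p1]10
Step 3: δ(p1, 1) = (p0, □, L) → [p0]□□0
Step 4: δ(p0, □) = (p1, □, R) → □[p1]□0
Step 5: δ(p1, □) = (p0, □, R) → □□[p0]0
Step 6: δ(p0, 0) = (p0, 1, L) → □[p0]□1

The machine has not reached a halting state after 6 steps.
The machine did not halt within the 6-step bound.

Answer: No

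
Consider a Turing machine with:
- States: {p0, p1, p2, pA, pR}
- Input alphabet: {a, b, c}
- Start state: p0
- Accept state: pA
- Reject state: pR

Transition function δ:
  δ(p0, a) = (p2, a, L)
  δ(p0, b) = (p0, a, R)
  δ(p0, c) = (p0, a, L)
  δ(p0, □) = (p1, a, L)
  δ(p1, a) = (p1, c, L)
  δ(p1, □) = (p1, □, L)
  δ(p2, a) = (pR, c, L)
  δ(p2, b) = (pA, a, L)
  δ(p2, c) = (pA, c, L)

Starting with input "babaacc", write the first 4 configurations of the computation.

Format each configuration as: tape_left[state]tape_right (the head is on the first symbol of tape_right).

Transitions applied:
Step 1: δ(p0, b) = (p0, a, R)
Step 2: δ(p0, a) = (p2, a, L)
Step 3: δ(p2, a) = (pR, c, L)

The first 4 configurations are:
[p0]babaacc ⊢ a[p0]abaacc ⊢ [p2]aabaacc ⊢ [pR]□cabaacc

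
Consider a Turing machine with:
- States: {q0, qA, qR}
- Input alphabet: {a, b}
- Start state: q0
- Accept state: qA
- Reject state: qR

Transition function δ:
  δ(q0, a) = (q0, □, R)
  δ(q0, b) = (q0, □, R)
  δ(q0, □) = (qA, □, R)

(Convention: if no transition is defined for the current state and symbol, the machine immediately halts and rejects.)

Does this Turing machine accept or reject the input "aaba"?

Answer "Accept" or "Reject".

Execution trace:
Initial: [q0]aaba
Step 1: δ(q0, a) = (q0, □, R) → □[q0]aba
Step 2: δ(q0, a) = (q0, □, R) → □□[q0]ba
Step 3: δ(q0, b) = (q0, □, R) → □□□[q0]a
Step 4: δ(q0, a) = (q0, □, R) → □□□□[q0]□
Step 5: δ(q0, □) = (qA, □, R) → □□□□□[qA]□

The machine reaches the accept state qA and halts.

Answer: Accept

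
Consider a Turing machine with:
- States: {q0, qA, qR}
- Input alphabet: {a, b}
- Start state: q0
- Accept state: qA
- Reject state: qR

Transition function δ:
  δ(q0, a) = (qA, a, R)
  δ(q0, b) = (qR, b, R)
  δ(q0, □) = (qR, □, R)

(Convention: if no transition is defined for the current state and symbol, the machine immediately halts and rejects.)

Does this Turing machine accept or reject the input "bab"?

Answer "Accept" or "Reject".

Execution trace:
Initial: [q0]bab
Step 1: δ(q0, b) = (qR, b, R) → b[qR]ab

The machine reaches the reject state qR and halts.

Answer: Reject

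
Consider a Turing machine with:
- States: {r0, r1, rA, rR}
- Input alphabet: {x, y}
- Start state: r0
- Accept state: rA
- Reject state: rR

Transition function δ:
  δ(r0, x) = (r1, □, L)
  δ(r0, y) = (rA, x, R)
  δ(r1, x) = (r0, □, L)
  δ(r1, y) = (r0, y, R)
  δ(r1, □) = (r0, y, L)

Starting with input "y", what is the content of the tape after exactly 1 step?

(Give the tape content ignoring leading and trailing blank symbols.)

Execution trace:
Initial: [r0]y
Step 1: δ(r0, y) = (rA, x, R) → x[rA]□

The machine reaches the accept state rA and halts.

After 1 step, the tape (ignoring leading/trailing blanks) is: x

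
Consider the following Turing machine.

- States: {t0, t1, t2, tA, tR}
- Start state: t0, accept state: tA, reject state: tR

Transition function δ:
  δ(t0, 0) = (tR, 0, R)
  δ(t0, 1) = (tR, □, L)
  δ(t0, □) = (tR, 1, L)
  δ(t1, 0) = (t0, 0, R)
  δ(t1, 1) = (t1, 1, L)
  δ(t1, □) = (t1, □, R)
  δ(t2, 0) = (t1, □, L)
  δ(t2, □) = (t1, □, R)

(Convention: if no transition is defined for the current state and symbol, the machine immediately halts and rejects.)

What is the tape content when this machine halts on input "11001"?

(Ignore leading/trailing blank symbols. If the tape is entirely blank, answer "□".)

Execution trace:
Initial: [t0]11001
Step 1: δ(t0, 1) = (tR, □, L) → [tR]□□1001

The machine reaches the reject state tR and halts.

Final tape (ignoring leading/trailing blanks): 1001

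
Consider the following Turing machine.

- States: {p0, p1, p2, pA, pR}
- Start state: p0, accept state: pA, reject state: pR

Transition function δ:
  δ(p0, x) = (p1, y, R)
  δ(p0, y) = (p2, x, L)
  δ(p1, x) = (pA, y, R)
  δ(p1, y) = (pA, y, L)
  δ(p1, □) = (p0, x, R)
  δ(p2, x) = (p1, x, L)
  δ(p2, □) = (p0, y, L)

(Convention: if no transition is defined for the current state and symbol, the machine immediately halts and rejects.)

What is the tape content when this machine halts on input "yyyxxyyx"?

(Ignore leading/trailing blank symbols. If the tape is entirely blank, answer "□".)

Execution trace:
Initial: [p0]yyyxxyyx
Step 1: δ(p0, y) = (p2, x, L) → [p2]□xyyxxyyx
Step 2: δ(p2, □) = (p0, y, L) → [p0]□yxyyxxyyx

No transition is defined for δ(p0, □). By convention the machine halts and rejects.

Final tape (ignoring leading/trailing blanks): yxyyxxyyx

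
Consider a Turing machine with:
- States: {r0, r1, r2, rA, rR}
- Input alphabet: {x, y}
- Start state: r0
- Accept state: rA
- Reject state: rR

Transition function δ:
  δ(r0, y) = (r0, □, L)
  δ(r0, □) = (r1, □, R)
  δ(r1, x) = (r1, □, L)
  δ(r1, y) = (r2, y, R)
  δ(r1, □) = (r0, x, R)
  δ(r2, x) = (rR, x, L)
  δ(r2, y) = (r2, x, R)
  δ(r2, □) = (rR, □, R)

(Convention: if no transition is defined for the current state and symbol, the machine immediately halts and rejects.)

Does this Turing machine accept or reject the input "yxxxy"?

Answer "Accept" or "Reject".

Execution trace:
Initial: [r0]yxxxy
Step 1: δ(r0, y) = (r0, □, L) → [r0]□□xxxy
Step 2: δ(r0, □) = (r1, □, R) → □[r1]□xxxy
Step 3: δ(r1, □) = (r0, x, R) → □x[r0]xxxy

No transition is defined for δ(r0, x). By convention the machine halts and rejects.

Answer: Reject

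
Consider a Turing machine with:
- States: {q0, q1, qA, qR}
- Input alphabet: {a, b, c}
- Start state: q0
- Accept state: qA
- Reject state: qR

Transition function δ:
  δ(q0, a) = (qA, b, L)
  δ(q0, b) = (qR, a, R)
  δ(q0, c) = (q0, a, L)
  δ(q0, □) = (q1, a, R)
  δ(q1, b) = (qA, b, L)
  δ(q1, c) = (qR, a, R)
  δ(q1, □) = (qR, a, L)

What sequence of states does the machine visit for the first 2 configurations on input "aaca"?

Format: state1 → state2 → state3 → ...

Execution trace:
Initial: [q0]aaca
Step 1: δ(q0, a) = (qA, b, L) → [qA]□baca

The machine reaches the accept state qA and halts.

State sequence: q0 → qA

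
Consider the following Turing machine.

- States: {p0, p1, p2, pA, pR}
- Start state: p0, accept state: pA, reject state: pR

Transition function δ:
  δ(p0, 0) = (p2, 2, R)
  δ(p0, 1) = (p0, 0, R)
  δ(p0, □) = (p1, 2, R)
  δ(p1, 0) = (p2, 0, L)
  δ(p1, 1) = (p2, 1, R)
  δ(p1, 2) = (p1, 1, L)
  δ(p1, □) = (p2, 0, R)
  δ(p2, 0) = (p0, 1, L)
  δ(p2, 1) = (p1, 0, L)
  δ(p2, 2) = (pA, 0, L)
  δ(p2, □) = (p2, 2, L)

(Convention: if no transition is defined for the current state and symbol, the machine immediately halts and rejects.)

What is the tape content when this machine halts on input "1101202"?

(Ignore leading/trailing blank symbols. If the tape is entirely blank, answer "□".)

Execution trace:
Initial: [p0]1101202
Step 1: δ(p0, 1) = (p0, 0, R) → 0[p0]101202
Step 2: δ(p0, 1) = (p0, 0, R) → 00[p0]01202
Step 3: δ(p0, 0) = (p2, 2, R) → 002[p2]1202
Step 4: δ(p2, 1) = (p1, 0, L) → 00[p1]20202
Step 5: δ(p1, 2) = (p1, 1, L) → 0[p1]010202
Step 6: δ(p1, 0) = (p2, 0, L) → [p2]0010202
Step 7: δ(p2, 0) = (p0, 1, L) → [p0]□1010202
Step 8: δ(p0, □) = (p1, 2, R) → 2[p1]1010202
Step 9: δ(p1, 1) = (p2, 1, R) → 21[p2]010202
Step 10: δ(p2, 0) = (p0, 1, L) → 2[p0]1110202
Step 11: δ(p0, 1) = (p0, 0, R) → 20[p0]110202
Step 12: δ(p0, 1) = (p0, 0, R) → 200[p0]10202
Step 13: δ(p0, 1) = (p0, 0, R) → 2000[p0]0202
Step 14: δ(p0, 0) = (p2, 2, R) → 20002[p2]202
Step 15: δ(p2, 2) = (pA, 0, L) → 2000[pA]2002

The machine reaches the accept state pA and halts.

Final tape (ignoring leading/trailing blanks): 20002002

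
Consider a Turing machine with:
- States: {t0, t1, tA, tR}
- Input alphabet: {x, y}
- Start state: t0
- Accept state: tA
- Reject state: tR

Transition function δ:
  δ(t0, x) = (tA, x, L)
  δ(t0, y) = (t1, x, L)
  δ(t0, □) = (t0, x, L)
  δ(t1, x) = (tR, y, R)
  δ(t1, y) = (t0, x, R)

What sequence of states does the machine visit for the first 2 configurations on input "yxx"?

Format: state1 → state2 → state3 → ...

Execution trace:
Initial: [t0]yxx
Step 1: δ(t0, y) = (t1, x, L) → [t1]□xxx

No transition is defined for δ(t1, □). By convention the machine halts and rejects.

State sequence: t0 → t1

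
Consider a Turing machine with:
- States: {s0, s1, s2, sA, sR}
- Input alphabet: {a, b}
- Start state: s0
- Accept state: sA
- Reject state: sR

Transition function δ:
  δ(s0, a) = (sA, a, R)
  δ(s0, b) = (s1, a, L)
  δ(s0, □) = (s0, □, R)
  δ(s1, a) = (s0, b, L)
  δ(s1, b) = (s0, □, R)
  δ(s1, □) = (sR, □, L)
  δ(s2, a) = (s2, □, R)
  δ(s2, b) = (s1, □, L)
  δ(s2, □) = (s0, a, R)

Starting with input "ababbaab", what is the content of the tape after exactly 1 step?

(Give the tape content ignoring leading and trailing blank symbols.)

Execution trace:
Initial: [s0]ababbaab
Step 1: δ(s0, a) = (sA, a, R) → a[sA]babbaab

The machine reaches the accept state sA and halts.

After 1 step, the tape (ignoring leading/trailing blanks) is: ababbaab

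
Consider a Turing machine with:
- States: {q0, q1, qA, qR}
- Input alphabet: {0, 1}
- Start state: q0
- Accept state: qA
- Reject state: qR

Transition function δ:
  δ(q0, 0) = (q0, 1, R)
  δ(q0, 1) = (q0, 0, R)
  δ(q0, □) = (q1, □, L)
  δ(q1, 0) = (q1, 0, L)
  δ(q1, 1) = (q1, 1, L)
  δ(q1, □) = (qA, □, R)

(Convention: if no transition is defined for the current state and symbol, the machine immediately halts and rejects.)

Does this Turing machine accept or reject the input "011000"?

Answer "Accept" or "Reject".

Execution trace:
Initial: [q0]011000
Step 1: δ(q0, 0) = (q0, 1, R) → 1[q0]11000
Step 2: δ(q0, 1) = (q0, 0, R) → 10[q0]1000
Step 3: δ(q0, 1) = (q0, 0, R) → 100[q0]000
Step 4: δ(q0, 0) = (q0, 1, R) → 1001[q0]00
Step 5: δ(q0, 0) = (q0, 1, R) → 10011[q0]0
Step 6: δ(q0, 0) = (q0, 1, R) → 100111[q0]□
Step 7: δ(q0, □) = (q1, □, L) → 10011[q1]1□
Step 8: δ(q1, 1) = (q1, 1, L) → 1001[q1]11□
Step 9: δ(q1, 1) = (q1, 1, L) → 100[q1]111□
Step 10: δ(q1, 1) = (q1, 1, L) → 10[q1]0111□
Step 11: δ(q1, 0) = (q1, 0, L) → 1[q1]00111□
Step 12: δ(q1, 0) = (q1, 0, L) → [q1]100111□
Step 13: δ(q1, 1) = (q1, 1, L) → [q1]□100111□
Step 14: δ(q1, □) = (qA, □, R) → □[qA]100111□

The machine reaches the accept state qA and halts.

Answer: Accept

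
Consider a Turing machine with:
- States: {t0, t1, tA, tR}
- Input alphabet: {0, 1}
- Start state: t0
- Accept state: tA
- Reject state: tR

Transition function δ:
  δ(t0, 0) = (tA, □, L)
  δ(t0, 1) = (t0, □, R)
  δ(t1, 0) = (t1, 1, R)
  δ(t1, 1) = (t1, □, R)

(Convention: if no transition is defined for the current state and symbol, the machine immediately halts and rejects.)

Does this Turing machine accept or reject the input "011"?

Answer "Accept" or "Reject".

Execution trace:
Initial: [t0]011
Step 1: δ(t0, 0) = (tA, □, L) → [tA]□□11

The machine reaches the accept state tA and halts.

Answer: Accept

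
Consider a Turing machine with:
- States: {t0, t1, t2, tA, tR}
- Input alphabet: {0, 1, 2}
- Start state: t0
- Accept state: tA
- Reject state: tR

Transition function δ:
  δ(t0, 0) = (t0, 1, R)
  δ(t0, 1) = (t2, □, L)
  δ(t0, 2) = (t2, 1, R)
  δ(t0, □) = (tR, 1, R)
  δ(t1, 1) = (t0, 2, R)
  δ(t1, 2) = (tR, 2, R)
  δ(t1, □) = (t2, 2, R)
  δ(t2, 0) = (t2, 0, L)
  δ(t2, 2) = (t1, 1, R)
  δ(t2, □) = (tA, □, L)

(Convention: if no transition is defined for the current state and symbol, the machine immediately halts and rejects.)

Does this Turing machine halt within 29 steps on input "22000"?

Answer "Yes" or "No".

Execution trace:
Initial: [t0]22000
Step 1: δ(t0, 2) = (t2, 1, R) → 1[t2]2000
Step 2: δ(t2, 2) = (t1, 1, R) → 11[t1]000

No transition is defined for δ(t1, 0). By convention the machine halts and rejects.
The machine halted after 2 steps (within the 29-step bound).

Answer: Yes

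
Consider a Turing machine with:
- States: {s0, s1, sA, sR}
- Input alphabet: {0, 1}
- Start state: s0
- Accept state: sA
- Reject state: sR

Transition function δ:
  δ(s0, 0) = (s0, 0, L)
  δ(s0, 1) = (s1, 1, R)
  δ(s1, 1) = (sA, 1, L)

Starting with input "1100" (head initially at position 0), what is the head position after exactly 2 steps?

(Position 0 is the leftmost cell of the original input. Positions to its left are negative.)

Execution trace (head position shown):
Step 0: [s0]1100  (head at position 0)
Step 1: move right → 1[s1]100  (head at position 1)
Step 2: move left → [sA]1100  (head at position 0)

After 2 steps, the head is at position 0.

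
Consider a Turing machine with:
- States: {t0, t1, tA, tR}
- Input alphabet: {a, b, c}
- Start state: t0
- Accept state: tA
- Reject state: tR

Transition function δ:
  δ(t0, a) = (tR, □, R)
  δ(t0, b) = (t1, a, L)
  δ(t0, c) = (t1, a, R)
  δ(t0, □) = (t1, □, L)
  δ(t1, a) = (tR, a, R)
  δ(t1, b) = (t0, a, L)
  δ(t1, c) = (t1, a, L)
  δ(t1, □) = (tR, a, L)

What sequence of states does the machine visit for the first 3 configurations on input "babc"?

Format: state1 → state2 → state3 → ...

Execution trace:
Initial: [t0]babc
Step 1: δ(t0, b) = (t1, a, L) → [t1]□aabc
Step 2: δ(t1, □) = (tR, a, L) → [tR]□aaabc

The machine reaches the reject state tR and halts.

State sequence: t0 → t1 → tR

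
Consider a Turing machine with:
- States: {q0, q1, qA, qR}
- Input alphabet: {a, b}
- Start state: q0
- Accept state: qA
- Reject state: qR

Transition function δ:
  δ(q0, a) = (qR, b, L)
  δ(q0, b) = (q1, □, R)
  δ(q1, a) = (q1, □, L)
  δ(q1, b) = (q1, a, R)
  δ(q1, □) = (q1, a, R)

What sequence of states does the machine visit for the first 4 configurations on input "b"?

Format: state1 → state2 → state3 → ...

Execution trace:
Initial: [q0]b
Step 1: δ(q0, b) = (q1, □, R) → □[q1]□
Step 2: δ(q1, □) = (q1, a, R) → □a[q1]□
Step 3: δ(q1, □) = (q1, a, R) → □aa[q1]□

State sequence: q0 → q1 → q1 → q1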